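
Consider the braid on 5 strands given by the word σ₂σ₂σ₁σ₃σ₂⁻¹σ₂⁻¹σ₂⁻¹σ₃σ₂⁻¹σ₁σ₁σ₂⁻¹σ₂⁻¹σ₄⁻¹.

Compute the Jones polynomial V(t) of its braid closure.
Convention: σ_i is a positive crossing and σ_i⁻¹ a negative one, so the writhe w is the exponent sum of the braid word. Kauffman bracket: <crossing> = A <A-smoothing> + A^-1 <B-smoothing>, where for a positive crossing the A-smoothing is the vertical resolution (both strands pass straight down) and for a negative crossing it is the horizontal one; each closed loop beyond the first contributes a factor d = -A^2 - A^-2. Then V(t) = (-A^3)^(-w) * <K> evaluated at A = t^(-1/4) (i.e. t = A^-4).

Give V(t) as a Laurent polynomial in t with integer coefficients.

-t^5 + 2*t^4 - 3*t^3 + 5*t^2 - 5*t + 6 - 5*t^-1 + 3*t^-2 - 2*t^-3 + t^-4

Derivation:
The presented braid s2 s2 s1 s3 s2^-1 s2^-1 s2^-1 s3 s2^-1 s1 s1 s2^-1 s2^-1 s4^-1 on 5 strands reduces by inverse Markov moves (closure unchanged at each step):
  Destabilize: the word has the form β·s4^-1 where s4^-1 occurs only as the final letter (β ∈ B_4); drop it and the last strand → 4 strands.
  Deconjugate: the word is γ·β·γ⁻¹ with γ = s2 s2 (prefix) and γ⁻¹ = s2^-1 s2^-1 (suffix); strip both.
Reduced to β = s1 s3 s2^-1 s2^-1 s2^-1 s3 s2^-1 s1 s1 on 4 strands, 9 crossings.
Compute on β:
Braid: s1 s3 s2^-1 s2^-1 s2^-1 s3 s2^-1 s1 s1 on 4 strands, 9 crossings.
Writhe w = (#positive) - (#negative) = 5 - 4 = 1.
Computing the Kauffman bracket via state sum. There are 2^9 = 512 states.
Smooth each crossing (0=||, 1=⌣⌢); contribution A^(Σ sign_k(1-2s_k)) * d^(L-1).
Tabulate the states by total A-exponent and number of loops L (A-exp: L × count):
  A^9: L=6 ×1
  A^7: L=5 ×9
  A^5: L=4 ×33, L=6 ×3
  A^3: L=3 ×64, L=5 ×19, L=7 ×1
  A^1: L=2 ×68, L=4 ×52, L=6 ×6
  A^-1: L=1 ×33, L=3 ×75, L=5 ×18
  A^-3: L=2 ×51, L=4 ×32, L=6 ×1
  A^-5: L=3 ×32, L=5 ×4
  A^-7: L=4 ×9
  A^-9: L=5 ×1
Each group contributes A^e * Σ count * d^(L-1):
Powers of d = -A^2 - A^-2: d^2 = A^4 + 2 + A^-4; d^3 = -A^6 - 3*A^2 - 3*A^-2 - A^-6; d^4 = A^8 + 4*A^4 + 6 + 4*A^-4 + A^-8; d^5 = -A^10 - 5*A^6 - 10*A^2 - 10*A^-2 - 5*A^-6 - A^-10; d^6 = A^12 + 6*A^8 + 15*A^4 + 20 + 15*A^-4 + 6*A^-8 + A^-12.
  A^9 * (d^5) = -A^19 - 5*A^15 - 10*A^11 - 10*A^7 - 5*A^3 - A^-1
  A^7 * (9*d^4) = 9*A^15 + 36*A^11 + 54*A^7 + 36*A^3 + 9*A^-1
  A^5 * (33*d^3 + 3*d^5) = -3*A^15 - 48*A^11 - 129*A^7 - 129*A^3 - 48*A^-1 - 3*A^-5
  A^3 * (64*d^2 + 19*d^4 + d^6) = A^15 + 25*A^11 + 155*A^7 + 262*A^3 + 155*A^-1 + 25*A^-5 + A^-9
  A^1 * (68*d + 52*d^3 + 6*d^5) = -6*A^11 - 82*A^7 - 284*A^3 - 284*A^-1 - 82*A^-5 - 6*A^-9
  A^-1 * (33 + 75*d^2 + 18*d^4) = 18*A^7 + 147*A^3 + 291*A^-1 + 147*A^-5 + 18*A^-9
  A^-3 * (51*d + 32*d^3 + d^5) = -A^7 - 37*A^3 - 157*A^-1 - 157*A^-5 - 37*A^-9 - A^-13
  A^-5 * (32*d^2 + 4*d^4) = 4*A^3 + 48*A^-1 + 88*A^-5 + 48*A^-9 + 4*A^-13
  A^-7 * (9*d^3) = -9*A^-1 - 27*A^-5 - 27*A^-9 - 9*A^-13
  A^-9 * (d^4) = A^-1 + 4*A^-5 + 6*A^-9 + 4*A^-13 + A^-17
Summing the groups: <K> = -A^19 + 2*A^15 - 3*A^11 + 5*A^7 - 6*A^3 + 5*A^-1 - 5*A^-5 + 3*A^-9 - 2*A^-13 + A^-17
Normalise by the writhe: (-A^3)^(-w) = (-A^3)^(-1) = -A^-3, so f(A) = -A^-3 * <K> = A^16 - 2*A^12 + 3*A^8 - 5*A^4 + 6 - 5*A^-4 + 5*A^-8 - 3*A^-12 + 2*A^-16 - A^-20.
Substitute A = t^(-1/4), i.e. A^e → t^(-e/4): V(t) = -t^5 + 2*t^4 - 3*t^3 + 5*t^2 - 5*t + 6 - 5*t^-1 + 3*t^-2 - 2*t^-3 + t^-4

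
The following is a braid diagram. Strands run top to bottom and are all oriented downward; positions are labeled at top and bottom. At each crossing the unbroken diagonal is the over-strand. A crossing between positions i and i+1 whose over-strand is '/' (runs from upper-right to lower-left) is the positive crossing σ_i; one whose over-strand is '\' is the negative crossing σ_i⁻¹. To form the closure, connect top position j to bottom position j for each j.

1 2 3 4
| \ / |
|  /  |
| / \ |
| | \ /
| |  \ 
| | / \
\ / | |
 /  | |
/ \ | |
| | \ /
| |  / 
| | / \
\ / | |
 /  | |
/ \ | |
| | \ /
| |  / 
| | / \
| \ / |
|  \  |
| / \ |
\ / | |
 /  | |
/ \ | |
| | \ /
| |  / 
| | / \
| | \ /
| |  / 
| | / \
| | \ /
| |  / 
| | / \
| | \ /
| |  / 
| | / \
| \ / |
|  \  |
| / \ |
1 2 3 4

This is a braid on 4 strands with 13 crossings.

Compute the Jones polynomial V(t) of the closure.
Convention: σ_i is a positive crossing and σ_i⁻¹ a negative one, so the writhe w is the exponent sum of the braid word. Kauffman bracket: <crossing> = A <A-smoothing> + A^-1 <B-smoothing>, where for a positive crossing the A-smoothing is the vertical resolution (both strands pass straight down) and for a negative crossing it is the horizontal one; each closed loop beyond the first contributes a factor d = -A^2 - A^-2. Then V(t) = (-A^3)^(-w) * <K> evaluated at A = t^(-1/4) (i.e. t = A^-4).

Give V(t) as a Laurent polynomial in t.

Reading the diagram top to bottom ('/'-over between positions i,i+1 = s_i, '\'-over = s_i^-1): braid word = s2 s3^-1 s1 s3 s1 s3 s2^-1 s1 s3 s3 s3 s3 s2^-1.
The presented braid s2 s3^-1 s1 s3 s1 s3 s2^-1 s1 s3 s3 s3 s3 s2^-1 on 4 strands reduces by inverse Markov moves (closure unchanged at each step):
  Deconjugate: the word is γ·β·γ⁻¹ with γ = s2 (prefix) and γ⁻¹ = s2^-1 (suffix); strip both.
  Deconjugate: the word is γ·β·γ⁻¹ with γ = s3^-1 (prefix) and γ⁻¹ = s3 (suffix); strip both.
Reduced to β = s1 s3 s1 s3 s2^-1 s1 s3 s3 s3 on 4 strands, 9 crossings.
Compute on β:
Braid: s1 s3 s1 s3 s2^-1 s1 s3 s3 s3 on 4 strands, 9 crossings.
Writhe w = (#positive) - (#negative) = 8 - 1 = 7.
Enumerate smoothing states for the bracket polynomial. There are 2^9 = 512 states.
For each crossing: s=0 is the vertical smoothing, s=1 horizontal. Crossing k contributes A^(sign_k * (1 - 2*s_k)); loop factor d = -A^2 - A^-2.
Tabulate the states by total A-exponent and number of loops L (A-exp: L × count):
  A^9: L=3 ×1
  A^7: L=2 ×8, L=4 ×1
  A^5: L=1 ×15, L=3 ×21
  A^3: L=2 ×60, L=4 ×24
  A^1: L=3 ×110, L=5 ×16
  A^-1: L=4 ×120, L=6 ×6
  A^-3: L=5 ×83, L=7 ×1
  A^-5: L=6 ×36
  A^-7: L=7 ×9
  A^-9: L=8 ×1
Each group contributes A^e * Σ count * d^(L-1):
Powers of d = -A^2 - A^-2: d^2 = A^4 + 2 + A^-4; d^3 = -A^6 - 3*A^2 - 3*A^-2 - A^-6; d^4 = A^8 + 4*A^4 + 6 + 4*A^-4 + A^-8; d^5 = -A^10 - 5*A^6 - 10*A^2 - 10*A^-2 - 5*A^-6 - A^-10; d^6 = A^12 + 6*A^8 + 15*A^4 + 20 + 15*A^-4 + 6*A^-8 + A^-12; d^7 = -A^14 - 7*A^10 - 21*A^6 - 35*A^2 - 35*A^-2 - 21*A^-6 - 7*A^-10 - A^-14.
  A^9 * (d^2) = A^13 + 2*A^9 + A^5
  A^7 * (8*d + d^3) = -A^13 - 11*A^9 - 11*A^5 - A
  A^5 * (15 + 21*d^2) = 21*A^9 + 57*A^5 + 21*A
  A^3 * (60*d + 24*d^3) = -24*A^9 - 132*A^5 - 132*A - 24*A^-3
  A^1 * (110*d^2 + 16*d^4) = 16*A^9 + 174*A^5 + 316*A + 174*A^-3 + 16*A^-7
  A^-1 * (120*d^3 + 6*d^5) = -6*A^9 - 150*A^5 - 420*A - 420*A^-3 - 150*A^-7 - 6*A^-11
  A^-3 * (83*d^4 + d^6) = A^9 + 89*A^5 + 347*A + 518*A^-3 + 347*A^-7 + 89*A^-11 + A^-15
  A^-5 * (36*d^5) = -36*A^5 - 180*A - 360*A^-3 - 360*A^-7 - 180*A^-11 - 36*A^-15
  A^-7 * (9*d^6) = 9*A^5 + 54*A + 135*A^-3 + 180*A^-7 + 135*A^-11 + 54*A^-15 + 9*A^-19
  A^-9 * (d^7) = -A^5 - 7*A - 21*A^-3 - 35*A^-7 - 35*A^-11 - 21*A^-15 - 7*A^-19 - A^-23
Summing the groups: <K> = -A^9 - 2*A + 2*A^-3 - 2*A^-7 + 3*A^-11 - 2*A^-15 + 2*A^-19 - A^-23
Normalise by the writhe: (-A^3)^(-w) = (-A^3)^(-7) = -A^-21, so f(A) = -A^-21 * <K> = A^-12 + 2*A^-20 - 2*A^-24 + 2*A^-28 - 3*A^-32 + 2*A^-36 - 2*A^-40 + A^-44.
Substitute A = t^(-1/4), i.e. A^e → t^(-e/4): V(t) = t^11 - 2*t^10 + 2*t^9 - 3*t^8 + 2*t^7 - 2*t^6 + 2*t^5 + t^3

Answer: t^11 - 2*t^10 + 2*t^9 - 3*t^8 + 2*t^7 - 2*t^6 + 2*t^5 + t^3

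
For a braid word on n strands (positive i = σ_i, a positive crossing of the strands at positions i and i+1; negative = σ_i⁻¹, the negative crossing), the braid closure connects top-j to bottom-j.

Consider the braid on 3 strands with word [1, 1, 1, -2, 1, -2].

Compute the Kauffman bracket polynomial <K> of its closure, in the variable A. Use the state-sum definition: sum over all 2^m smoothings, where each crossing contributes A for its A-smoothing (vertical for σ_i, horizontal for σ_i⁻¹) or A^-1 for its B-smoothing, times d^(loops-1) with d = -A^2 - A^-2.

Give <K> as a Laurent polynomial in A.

Braid: s1 s1 s1 s2^-1 s1 s2^-1 on 3 strands, 6 crossings.
Writhe w = (#positive) - (#negative) = 4 - 2 = 2.
State-sum expansion of <K>. There are 2^6 = 64 states.
Each crossing splits two ways (0=vertical, 1=horizontal). The state's weight is A^(#A-smoothings - #B-smoothings) * d^(loops - 1).
Tabulate the states by total A-exponent and number of loops L (A-exp: L × count):
  A^6: L=3 ×1
  A^4: L=2 ×6
  A^2: L=1 ×11, L=3 ×4
  A^0: L=2 ×19, L=4 ×1
  A^-2: L=3 ×15
  A^-4: L=4 ×6
  A^-6: L=5 ×1
Each group contributes A^e * Σ count * d^(L-1):
Powers of d = -A^2 - A^-2: d^2 = A^4 + 2 + A^-4; d^3 = -A^6 - 3*A^2 - 3*A^-2 - A^-6; d^4 = A^8 + 4*A^4 + 6 + 4*A^-4 + A^-8.
  A^6 * (d^2) = A^10 + 2*A^6 + A^2
  A^4 * (6*d) = -6*A^6 - 6*A^2
  A^2 * (11 + 4*d^2) = 4*A^6 + 19*A^2 + 4*A^-2
  A^0 * (19*d + d^3) = -A^6 - 22*A^2 - 22*A^-2 - A^-6
  A^-2 * (15*d^2) = 15*A^2 + 30*A^-2 + 15*A^-6
  A^-4 * (6*d^3) = -6*A^2 - 18*A^-2 - 18*A^-6 - 6*A^-10
  A^-6 * (d^4) = A^2 + 4*A^-2 + 6*A^-6 + 4*A^-10 + A^-14
Summing the groups: <K> = A^10 - A^6 + 2*A^2 - 2*A^-2 + 2*A^-6 - 2*A^-10 + A^-14

Answer: A^10 - A^6 + 2*A^2 - 2*A^-2 + 2*A^-6 - 2*A^-10 + A^-14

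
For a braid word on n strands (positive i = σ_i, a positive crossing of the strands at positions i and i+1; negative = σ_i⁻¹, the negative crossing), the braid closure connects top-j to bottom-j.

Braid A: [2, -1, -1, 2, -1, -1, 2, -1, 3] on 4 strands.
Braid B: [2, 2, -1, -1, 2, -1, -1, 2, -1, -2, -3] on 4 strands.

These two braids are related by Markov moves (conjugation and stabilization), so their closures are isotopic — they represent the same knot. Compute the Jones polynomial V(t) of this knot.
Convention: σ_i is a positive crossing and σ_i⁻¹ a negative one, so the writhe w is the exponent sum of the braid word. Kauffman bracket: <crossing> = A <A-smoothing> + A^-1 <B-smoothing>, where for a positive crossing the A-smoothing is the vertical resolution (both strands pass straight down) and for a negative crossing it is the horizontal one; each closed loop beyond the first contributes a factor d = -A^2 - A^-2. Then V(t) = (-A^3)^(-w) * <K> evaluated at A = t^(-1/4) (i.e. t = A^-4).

-t^2 + 3*t - 4 + 6*t^-1 - 6*t^-2 + 6*t^-3 - 5*t^-4 + 3*t^-5 - t^-6

Derivation:
Markov-equivalent braids have isotopic closures, hence identical knot invariants. Strip the Markov moves from each word to reach a common short braid β, then compute V(t) once on β.
Braid A: s2 s1^-1 s1^-1 s2 s1^-1 s1^-1 s2 s1^-1 s3 on 4 strands reduces by inverse Markov moves (closure unchanged at each step):
  Destabilize: the word has the form β·s3 where s3 occurs only as the final letter (β ∈ B_3); drop it and the last strand → 3 strands.
Reduced to β = s2 s1^-1 s1^-1 s2 s1^-1 s1^-1 s2 s1^-1 on 3 strands, 8 crossings.
Braid B: s2 s2 s1^-1 s1^-1 s2 s1^-1 s1^-1 s2 s1^-1 s2^-1 s3^-1 on 4 strands reduces by inverse Markov moves (closure unchanged at each step):
  Destabilize: the word has the form β·s3^-1 where s3^-1 occurs only as the final letter (β ∈ B_3); drop it and the last strand → 3 strands.
  Deconjugate: the word is γ·β·γ⁻¹ with γ = s2 (prefix) and γ⁻¹ = s2^-1 (suffix); strip both.
Reduced to β = s2 s1^-1 s1^-1 s2 s1^-1 s1^-1 s2 s1^-1 on 3 strands, 8 crossings.
Both give the same β = s2 s1^-1 s1^-1 s2 s1^-1 s1^-1 s2 s1^-1 on 3 strands, so one state sum suffices:
Braid: s2 s1^-1 s1^-1 s2 s1^-1 s1^-1 s2 s1^-1 on 3 strands, 8 crossings.
Writhe w = (#positive) - (#negative) = 3 - 5 = -2.
State-sum expansion of <K>. There are 2^8 = 256 states.
Each crossing splits two ways (0=vertical, 1=horizontal). The state's weight is A^(#A-smoothings - #B-smoothings) * d^(loops - 1).
Tabulate the states by total A-exponent and number of loops L (A-exp: L × count):
  A^8: L=6 ×1
  A^6: L=5 ×8
  A^4: L=4 ×28
  A^2: L=3 ×55, L=5 ×1
  A^0: L=2 ×63, L=4 ×7
  A^-2: L=1 ×35, L=3 ×21
  A^-4: L=2 ×26, L=4 ×2
  A^-6: L=3 ×8
  A^-8: L=4 ×1
Each group contributes A^e * Σ count * d^(L-1):
Powers of d = -A^2 - A^-2: d^2 = A^4 + 2 + A^-4; d^3 = -A^6 - 3*A^2 - 3*A^-2 - A^-6; d^4 = A^8 + 4*A^4 + 6 + 4*A^-4 + A^-8; d^5 = -A^10 - 5*A^6 - 10*A^2 - 10*A^-2 - 5*A^-6 - A^-10.
  A^8 * (d^5) = -A^18 - 5*A^14 - 10*A^10 - 10*A^6 - 5*A^2 - A^-2
  A^6 * (8*d^4) = 8*A^14 + 32*A^10 + 48*A^6 + 32*A^2 + 8*A^-2
  A^4 * (28*d^3) = -28*A^10 - 84*A^6 - 84*A^2 - 28*A^-2
  A^2 * (55*d^2 + d^4) = A^10 + 59*A^6 + 116*A^2 + 59*A^-2 + A^-6
  A^0 * (63*d + 7*d^3) = -7*A^6 - 84*A^2 - 84*A^-2 - 7*A^-6
  A^-2 * (35 + 21*d^2) = 21*A^2 + 77*A^-2 + 21*A^-6
  A^-4 * (26*d + 2*d^3) = -2*A^2 - 32*A^-2 - 32*A^-6 - 2*A^-10
  A^-6 * (8*d^2) = 8*A^-2 + 16*A^-6 + 8*A^-10
  A^-8 * (d^3) = -A^-2 - 3*A^-6 - 3*A^-10 - A^-14
Summing the groups: <K> = -A^18 + 3*A^14 - 5*A^10 + 6*A^6 - 6*A^2 + 6*A^-2 - 4*A^-6 + 3*A^-10 - A^-14
Normalise by the writhe: (-A^3)^(-w) = (-A^3)^(2) = A^6, so f(A) = A^6 * <K> = -A^24 + 3*A^20 - 5*A^16 + 6*A^12 - 6*A^8 + 6*A^4 - 4 + 3*A^-4 - A^-8.
Substitute A = t^(-1/4), i.e. A^e → t^(-e/4): V(t) = -t^2 + 3*t - 4 + 6*t^-1 - 6*t^-2 + 6*t^-3 - 5*t^-4 + 3*t^-5 - t^-6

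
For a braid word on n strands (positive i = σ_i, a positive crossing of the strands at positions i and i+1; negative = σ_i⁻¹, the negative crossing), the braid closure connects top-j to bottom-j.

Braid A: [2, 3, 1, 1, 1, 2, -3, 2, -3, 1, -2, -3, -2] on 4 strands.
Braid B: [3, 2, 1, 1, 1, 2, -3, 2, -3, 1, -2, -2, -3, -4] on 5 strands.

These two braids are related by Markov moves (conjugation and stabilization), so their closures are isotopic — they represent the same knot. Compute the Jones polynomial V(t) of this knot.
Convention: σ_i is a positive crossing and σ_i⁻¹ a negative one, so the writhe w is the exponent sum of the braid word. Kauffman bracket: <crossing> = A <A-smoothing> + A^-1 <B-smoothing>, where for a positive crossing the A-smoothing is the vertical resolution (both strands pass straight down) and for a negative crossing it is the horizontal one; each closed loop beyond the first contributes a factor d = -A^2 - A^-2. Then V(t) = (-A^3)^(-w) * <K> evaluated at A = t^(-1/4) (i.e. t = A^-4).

t^7 - 2*t^6 + 3*t^5 - 4*t^4 + 4*t^3 - 4*t^2 + 3*t - 1 + t^-1

Derivation:
Markov-equivalent braids have isotopic closures, hence identical knot invariants. Strip the Markov moves from each word to reach a common short braid β, then compute V(t) once on β.
Braid A: s2 s3 s1 s1 s1 s2 s3^-1 s2 s3^-1 s1 s2^-1 s3^-1 s2^-1 on 4 strands reduces by inverse Markov moves (closure unchanged at each step):
  Deconjugate: the word is γ·β·γ⁻¹ with γ = s2 s3 (prefix) and γ⁻¹ = s3^-1 s2^-1 (suffix); strip both.
Reduced to β = s1 s1 s1 s2 s3^-1 s2 s3^-1 s1 s2^-1 on 4 strands, 9 crossings.
Braid B: s3 s2 s1 s1 s1 s2 s3^-1 s2 s3^-1 s1 s2^-1 s2^-1 s3^-1 s4^-1 on 5 strands reduces by inverse Markov moves (closure unchanged at each step):
  Destabilize: the word has the form β·s4^-1 where s4^-1 occurs only as the final letter (β ∈ B_4); drop it and the last strand → 4 strands.
  Deconjugate: the word is γ·β·γ⁻¹ with γ = s3 s2 (prefix) and γ⁻¹ = s2^-1 s3^-1 (suffix); strip both.
Reduced to β = s1 s1 s1 s2 s3^-1 s2 s3^-1 s1 s2^-1 on 4 strands, 9 crossings.
Both give the same β = s1 s1 s1 s2 s3^-1 s2 s3^-1 s1 s2^-1 on 4 strands, so one state sum suffices:
Braid: s1 s1 s1 s2 s3^-1 s2 s3^-1 s1 s2^-1 on 4 strands, 9 crossings.
Writhe w = (#positive) - (#negative) = 6 - 3 = 3.
State-sum expansion of <K>. There are 2^9 = 512 states.
For each crossing: s=0 is the vertical smoothing, s=1 horizontal. Crossing k contributes A^(sign_k * (1 - 2*s_k)); loop factor d = -A^2 - A^-2.
Tabulate the states by total A-exponent and number of loops L (A-exp: L × count):
  A^9: L=3 ×1
  A^7: L=2 ×7, L=4 ×2
  A^5: L=1 ×12, L=3 ×24
  A^3: L=2 ×66, L=4 ×18
  A^1: L=1 ×35, L=3 ×84, L=5 ×7
  A^-1: L=2 ×73, L=4 ×52, L=6 ×1
  A^-3: L=3 ×68, L=5 ×16
  A^-5: L=4 ×34, L=6 ×2
  A^-7: L=5 ×9
  A^-9: L=6 ×1
Each group contributes A^e * Σ count * d^(L-1):
Powers of d = -A^2 - A^-2: d^2 = A^4 + 2 + A^-4; d^3 = -A^6 - 3*A^2 - 3*A^-2 - A^-6; d^4 = A^8 + 4*A^4 + 6 + 4*A^-4 + A^-8; d^5 = -A^10 - 5*A^6 - 10*A^2 - 10*A^-2 - 5*A^-6 - A^-10.
  A^9 * (d^2) = A^13 + 2*A^9 + A^5
  A^7 * (7*d + 2*d^3) = -2*A^13 - 13*A^9 - 13*A^5 - 2*A
  A^5 * (12 + 24*d^2) = 24*A^9 + 60*A^5 + 24*A
  A^3 * (66*d + 18*d^3) = -18*A^9 - 120*A^5 - 120*A - 18*A^-3
  A^1 * (35 + 84*d^2 + 7*d^4) = 7*A^9 + 112*A^5 + 245*A + 112*A^-3 + 7*A^-7
  A^-1 * (73*d + 52*d^3 + d^5) = -A^9 - 57*A^5 - 239*A - 239*A^-3 - 57*A^-7 - A^-11
  A^-3 * (68*d^2 + 16*d^4) = 16*A^5 + 132*A + 232*A^-3 + 132*A^-7 + 16*A^-11
  A^-5 * (34*d^3 + 2*d^5) = -2*A^5 - 44*A - 122*A^-3 - 122*A^-7 - 44*A^-11 - 2*A^-15
  A^-7 * (9*d^4) = 9*A + 36*A^-3 + 54*A^-7 + 36*A^-11 + 9*A^-15
  A^-9 * (d^5) = -A - 5*A^-3 - 10*A^-7 - 10*A^-11 - 5*A^-15 - A^-19
Summing the groups: <K> = -A^13 + A^9 - 3*A^5 + 4*A - 4*A^-3 + 4*A^-7 - 3*A^-11 + 2*A^-15 - A^-19
Normalise by the writhe: (-A^3)^(-w) = (-A^3)^(-3) = -A^-9, so f(A) = -A^-9 * <K> = A^4 - 1 + 3*A^-4 - 4*A^-8 + 4*A^-12 - 4*A^-16 + 3*A^-20 - 2*A^-24 + A^-28.
Substitute A = t^(-1/4), i.e. A^e → t^(-e/4): V(t) = t^7 - 2*t^6 + 3*t^5 - 4*t^4 + 4*t^3 - 4*t^2 + 3*t - 1 + t^-1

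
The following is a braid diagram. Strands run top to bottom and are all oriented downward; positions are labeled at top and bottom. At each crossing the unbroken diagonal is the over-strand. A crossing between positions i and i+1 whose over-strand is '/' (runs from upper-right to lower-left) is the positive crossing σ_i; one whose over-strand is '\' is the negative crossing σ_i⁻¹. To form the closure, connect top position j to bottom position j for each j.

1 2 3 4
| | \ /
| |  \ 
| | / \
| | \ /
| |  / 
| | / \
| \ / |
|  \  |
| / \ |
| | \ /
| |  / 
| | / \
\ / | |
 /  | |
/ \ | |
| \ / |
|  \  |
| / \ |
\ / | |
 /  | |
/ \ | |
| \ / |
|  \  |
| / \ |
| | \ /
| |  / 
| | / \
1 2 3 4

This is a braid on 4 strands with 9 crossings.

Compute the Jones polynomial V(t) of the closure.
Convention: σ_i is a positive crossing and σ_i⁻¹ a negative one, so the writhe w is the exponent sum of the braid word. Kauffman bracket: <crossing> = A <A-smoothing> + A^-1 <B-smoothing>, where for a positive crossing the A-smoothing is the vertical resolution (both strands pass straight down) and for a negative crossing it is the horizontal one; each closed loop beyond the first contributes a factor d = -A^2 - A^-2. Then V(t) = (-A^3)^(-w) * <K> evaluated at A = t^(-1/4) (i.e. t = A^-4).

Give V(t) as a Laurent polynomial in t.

Reading the diagram top to bottom ('/'-over between positions i,i+1 = s_i, '\'-over = s_i^-1): braid word = s3^-1 s3 s2^-1 s3 s1 s2^-1 s1 s2^-1 s3.
The presented braid s3^-1 s3 s2^-1 s3 s1 s2^-1 s1 s2^-1 s3 on 4 strands reduces by inverse Markov moves (closure unchanged at each step):
  Deconjugate: the word is γ·β·γ⁻¹ with γ = s3^-1 (prefix) and γ⁻¹ = s3 (suffix); strip both.
Reduced to β = s3 s2^-1 s3 s1 s2^-1 s1 s2^-1 on 4 strands, 7 crossings.
Compute on β:
Braid: s3 s2^-1 s3 s1 s2^-1 s1 s2^-1 on 4 strands, 7 crossings.
Writhe w = (#positive) - (#negative) = 4 - 3 = 1.
Enumerate smoothing states for the bracket polynomial. There are 2^7 = 128 states.
Smooth each crossing (0=||, 1=⌣⌢); contribution A^(Σ sign_k(1-2s_k)) * d^(L-1).
Tabulate the states by total A-exponent and number of loops L (A-exp: L × count):
  A^7: L=5 ×1
  A^5: L=4 ×7
  A^3: L=3 ×21
  A^1: L=2 ×32, L=4 ×3
  A^-1: L=1 ×21, L=3 ×14
  A^-3: L=2 ×19, L=4 ×2
  A^-5: L=3 ×7
  A^-7: L=4 ×1
Each group contributes A^e * Σ count * d^(L-1):
Powers of d = -A^2 - A^-2: d^2 = A^4 + 2 + A^-4; d^3 = -A^6 - 3*A^2 - 3*A^-2 - A^-6; d^4 = A^8 + 4*A^4 + 6 + 4*A^-4 + A^-8.
  A^7 * (d^4) = A^15 + 4*A^11 + 6*A^7 + 4*A^3 + A^-1
  A^5 * (7*d^3) = -7*A^11 - 21*A^7 - 21*A^3 - 7*A^-1
  A^3 * (21*d^2) = 21*A^7 + 42*A^3 + 21*A^-1
  A^1 * (32*d + 3*d^3) = -3*A^7 - 41*A^3 - 41*A^-1 - 3*A^-5
  A^-1 * (21 + 14*d^2) = 14*A^3 + 49*A^-1 + 14*A^-5
  A^-3 * (19*d + 2*d^3) = -2*A^3 - 25*A^-1 - 25*A^-5 - 2*A^-9
  A^-5 * (7*d^2) = 7*A^-1 + 14*A^-5 + 7*A^-9
  A^-7 * (d^3) = -A^-1 - 3*A^-5 - 3*A^-9 - A^-13
Summing the groups: <K> = A^15 - 3*A^11 + 3*A^7 - 4*A^3 + 4*A^-1 - 3*A^-5 + 2*A^-9 - A^-13
Normalise by the writhe: (-A^3)^(-w) = (-A^3)^(-1) = -A^-3, so f(A) = -A^-3 * <K> = -A^12 + 3*A^8 - 3*A^4 + 4 - 4*A^-4 + 3*A^-8 - 2*A^-12 + A^-16.
Substitute A = t^(-1/4), i.e. A^e → t^(-e/4): V(t) = t^4 - 2*t^3 + 3*t^2 - 4*t + 4 - 3*t^-1 + 3*t^-2 - t^-3

Answer: t^4 - 2*t^3 + 3*t^2 - 4*t + 4 - 3*t^-1 + 3*t^-2 - t^-3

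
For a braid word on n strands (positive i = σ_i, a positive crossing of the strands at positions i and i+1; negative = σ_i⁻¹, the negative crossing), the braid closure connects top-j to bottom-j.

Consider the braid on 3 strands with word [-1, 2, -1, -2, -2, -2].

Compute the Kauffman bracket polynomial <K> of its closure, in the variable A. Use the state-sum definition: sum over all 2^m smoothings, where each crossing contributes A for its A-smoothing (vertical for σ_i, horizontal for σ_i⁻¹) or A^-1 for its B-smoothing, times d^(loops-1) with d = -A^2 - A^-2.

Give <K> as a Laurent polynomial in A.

-A^12 + A^8 - A^4 + 2 - A^-4 + A^-8

Derivation:
Braid: s1^-1 s2 s1^-1 s2^-1 s2^-1 s2^-1 on 3 strands, 6 crossings.
Writhe w = (#positive) - (#negative) = 1 - 5 = -4.
State-sum expansion of <K>. There are 2^6 = 64 states.
Smooth each crossing (0=||, 1=⌣⌢); contribution A^(Σ sign_k(1-2s_k)) * d^(L-1).
Tabulate the states by total A-exponent and number of loops L (A-exp: L × count):
  A^6: L=4 ×1
  A^4: L=3 ×6
  A^2: L=2 ×12, L=4 ×3
  A^0: L=1 ×9, L=3 ×10, L=5 ×1
  A^-2: L=2 ×12, L=4 ×3
  A^-4: L=1 ×2, L=3 ×4
  A^-6: L=2 ×1
Each group contributes A^e * Σ count * d^(L-1):
Powers of d = -A^2 - A^-2: d^2 = A^4 + 2 + A^-4; d^3 = -A^6 - 3*A^2 - 3*A^-2 - A^-6; d^4 = A^8 + 4*A^4 + 6 + 4*A^-4 + A^-8.
  A^6 * (d^3) = -A^12 - 3*A^8 - 3*A^4 - 1
  A^4 * (6*d^2) = 6*A^8 + 12*A^4 + 6
  A^2 * (12*d + 3*d^3) = -3*A^8 - 21*A^4 - 21 - 3*A^-4
  A^0 * (9 + 10*d^2 + d^4) = A^8 + 14*A^4 + 35 + 14*A^-4 + A^-8
  A^-2 * (12*d + 3*d^3) = -3*A^4 - 21 - 21*A^-4 - 3*A^-8
  A^-4 * (2 + 4*d^2) = 4 + 10*A^-4 + 4*A^-8
  A^-6 * (d) = -A^-4 - A^-8
Summing the groups: <K> = -A^12 + A^8 - A^4 + 2 - A^-4 + A^-8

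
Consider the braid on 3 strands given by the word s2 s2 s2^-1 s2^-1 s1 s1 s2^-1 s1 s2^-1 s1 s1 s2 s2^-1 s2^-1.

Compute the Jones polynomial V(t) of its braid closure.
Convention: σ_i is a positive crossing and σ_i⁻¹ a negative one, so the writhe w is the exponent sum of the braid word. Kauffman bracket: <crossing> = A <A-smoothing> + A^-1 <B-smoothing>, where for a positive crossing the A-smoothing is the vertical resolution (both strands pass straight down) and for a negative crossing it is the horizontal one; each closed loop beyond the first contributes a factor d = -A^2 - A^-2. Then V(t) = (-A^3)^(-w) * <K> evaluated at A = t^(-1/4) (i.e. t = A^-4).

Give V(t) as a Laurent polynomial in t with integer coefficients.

The presented braid s2 s2 s2^-1 s2^-1 s1 s1 s2^-1 s1 s2^-1 s1 s1 s2 s2^-1 s2^-1 on 3 strands reduces by inverse Markov moves (closure unchanged at each step):
  Deconjugate: the word is γ·β·γ⁻¹ with γ = s2 (prefix) and γ⁻¹ = s2^-1 (suffix); strip both.
  Deconjugate: the word is γ·β·γ⁻¹ with γ = s2 s2^-1 (prefix) and γ⁻¹ = s2 s2^-1 (suffix); strip both.
Reduced to β = s2^-1 s1 s1 s2^-1 s1 s2^-1 s1 s1 on 3 strands, 8 crossings.
Compute on β:
Braid: s2^-1 s1 s1 s2^-1 s1 s2^-1 s1 s1 on 3 strands, 8 crossings.
Writhe w = (#positive) - (#negative) = 5 - 3 = 2.
Computing the Kauffman bracket via state sum. There are 2^8 = 256 states.
Each crossing splits two ways (0=vertical, 1=horizontal). The state's weight is A^(#A-smoothings - #B-smoothings) * d^(loops - 1).
Tabulate the states by total A-exponent and number of loops L (A-exp: L × count):
  A^8: L=4 ×1
  A^6: L=3 ×8
  A^4: L=2 ×26, L=4 ×2
  A^2: L=1 ×35, L=3 ×21
  A^0: L=2 ×63, L=4 ×7
  A^-2: L=3 ×55, L=5 ×1
  A^-4: L=4 ×28
  A^-6: L=5 ×8
  A^-8: L=6 ×1
Each group contributes A^e * Σ count * d^(L-1):
Powers of d = -A^2 - A^-2: d^2 = A^4 + 2 + A^-4; d^3 = -A^6 - 3*A^2 - 3*A^-2 - A^-6; d^4 = A^8 + 4*A^4 + 6 + 4*A^-4 + A^-8; d^5 = -A^10 - 5*A^6 - 10*A^2 - 10*A^-2 - 5*A^-6 - A^-10.
  A^8 * (d^3) = -A^14 - 3*A^10 - 3*A^6 - A^2
  A^6 * (8*d^2) = 8*A^10 + 16*A^6 + 8*A^2
  A^4 * (26*d + 2*d^3) = -2*A^10 - 32*A^6 - 32*A^2 - 2*A^-2
  A^2 * (35 + 21*d^2) = 21*A^6 + 77*A^2 + 21*A^-2
  A^0 * (63*d + 7*d^3) = -7*A^6 - 84*A^2 - 84*A^-2 - 7*A^-6
  A^-2 * (55*d^2 + d^4) = A^6 + 59*A^2 + 116*A^-2 + 59*A^-6 + A^-10
  A^-4 * (28*d^3) = -28*A^2 - 84*A^-2 - 84*A^-6 - 28*A^-10
  A^-6 * (8*d^4) = 8*A^2 + 32*A^-2 + 48*A^-6 + 32*A^-10 + 8*A^-14
  A^-8 * (d^5) = -A^2 - 5*A^-2 - 10*A^-6 - 10*A^-10 - 5*A^-14 - A^-18
Summing the groups: <K> = -A^14 + 3*A^10 - 4*A^6 + 6*A^2 - 6*A^-2 + 6*A^-6 - 5*A^-10 + 3*A^-14 - A^-18
Normalise by the writhe: (-A^3)^(-w) = (-A^3)^(-2) = A^-6, so f(A) = A^-6 * <K> = -A^8 + 3*A^4 - 4 + 6*A^-4 - 6*A^-8 + 6*A^-12 - 5*A^-16 + 3*A^-20 - A^-24.
Substitute A = t^(-1/4), i.e. A^e → t^(-e/4): V(t) = -t^6 + 3*t^5 - 5*t^4 + 6*t^3 - 6*t^2 + 6*t - 4 + 3*t^-1 - t^-2

Answer: -t^6 + 3*t^5 - 5*t^4 + 6*t^3 - 6*t^2 + 6*t - 4 + 3*t^-1 - t^-2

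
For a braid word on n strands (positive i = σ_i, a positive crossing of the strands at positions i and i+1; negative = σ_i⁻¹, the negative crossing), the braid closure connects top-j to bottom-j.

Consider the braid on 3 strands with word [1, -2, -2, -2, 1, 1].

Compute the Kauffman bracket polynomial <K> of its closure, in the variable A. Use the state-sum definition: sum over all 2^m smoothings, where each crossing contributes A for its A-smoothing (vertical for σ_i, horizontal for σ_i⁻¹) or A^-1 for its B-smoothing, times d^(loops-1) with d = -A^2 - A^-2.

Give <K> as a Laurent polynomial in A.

-A^12 + A^8 - A^4 + 3 - A^-4 + A^-8 - A^-12

Derivation:
Braid: s1 s2^-1 s2^-1 s2^-1 s1 s1 on 3 strands, 6 crossings.
Writhe w = (#positive) - (#negative) = 3 - 3 = 0.
Enumerate smoothing states for the bracket polynomial. There are 2^6 = 64 states.
For each crossing: s=0 is the vertical smoothing, s=1 horizontal. Crossing k contributes A^(sign_k * (1 - 2*s_k)); loop factor d = -A^2 - A^-2.
Tabulate the states by total A-exponent and number of loops L (A-exp: L × count):
  A^6: L=4 ×1
  A^4: L=3 ×6
  A^2: L=2 ×12, L=4 ×3
  A^0: L=1 ×9, L=3 ×10, L=5 ×1
  A^-2: L=2 ×12, L=4 ×3
  A^-4: L=3 ×6
  A^-6: L=4 ×1
Each group contributes A^e * Σ count * d^(L-1):
Powers of d = -A^2 - A^-2: d^2 = A^4 + 2 + A^-4; d^3 = -A^6 - 3*A^2 - 3*A^-2 - A^-6; d^4 = A^8 + 4*A^4 + 6 + 4*A^-4 + A^-8.
  A^6 * (d^3) = -A^12 - 3*A^8 - 3*A^4 - 1
  A^4 * (6*d^2) = 6*A^8 + 12*A^4 + 6
  A^2 * (12*d + 3*d^3) = -3*A^8 - 21*A^4 - 21 - 3*A^-4
  A^0 * (9 + 10*d^2 + d^4) = A^8 + 14*A^4 + 35 + 14*A^-4 + A^-8
  A^-2 * (12*d + 3*d^3) = -3*A^4 - 21 - 21*A^-4 - 3*A^-8
  A^-4 * (6*d^2) = 6 + 12*A^-4 + 6*A^-8
  A^-6 * (d^3) = -1 - 3*A^-4 - 3*A^-8 - A^-12
Summing the groups: <K> = -A^12 + A^8 - A^4 + 3 - A^-4 + A^-8 - A^-12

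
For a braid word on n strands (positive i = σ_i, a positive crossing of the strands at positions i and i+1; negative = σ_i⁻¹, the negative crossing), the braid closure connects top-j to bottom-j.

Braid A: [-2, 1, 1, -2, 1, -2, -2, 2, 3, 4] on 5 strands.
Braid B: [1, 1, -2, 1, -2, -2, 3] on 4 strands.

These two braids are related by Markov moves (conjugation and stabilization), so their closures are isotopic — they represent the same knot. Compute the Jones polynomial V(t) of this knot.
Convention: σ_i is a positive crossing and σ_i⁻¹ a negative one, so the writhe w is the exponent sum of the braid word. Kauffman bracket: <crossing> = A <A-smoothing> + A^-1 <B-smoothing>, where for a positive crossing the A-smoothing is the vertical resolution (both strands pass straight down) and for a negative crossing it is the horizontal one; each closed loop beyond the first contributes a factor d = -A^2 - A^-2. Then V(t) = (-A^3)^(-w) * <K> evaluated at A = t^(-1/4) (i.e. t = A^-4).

-t^3 + 2*t^2 - 2*t + 3 - 2*t^-1 + 2*t^-2 - t^-3

Derivation:
Markov-equivalent braids have isotopic closures, hence identical knot invariants. Strip the Markov moves from each word to reach a common short braid β, then compute V(t) once on β.
Braid A: s2^-1 s1 s1 s2^-1 s1 s2^-1 s2^-1 s2 s3 s4 on 5 strands reduces by inverse Markov moves (closure unchanged at each step):
  Destabilize: the word has the form β·s4 where s4 occurs only as the final letter (β ∈ B_4); drop it and the last strand → 4 strands.
  Destabilize: the word has the form β·s3 where s3 occurs only as the final letter (β ∈ B_3); drop it and the last strand → 3 strands.
  Deconjugate: the word is γ·β·γ⁻¹ with γ = s2^-1 (prefix) and γ⁻¹ = s2 (suffix); strip both.
Reduced to β = s1 s1 s2^-1 s1 s2^-1 s2^-1 on 3 strands, 6 crossings.
Braid B: s1 s1 s2^-1 s1 s2^-1 s2^-1 s3 on 4 strands reduces by inverse Markov moves (closure unchanged at each step):
  Destabilize: the word has the form β·s3 where s3 occurs only as the final letter (β ∈ B_3); drop it and the last strand → 3 strands.
Reduced to β = s1 s1 s2^-1 s1 s2^-1 s2^-1 on 3 strands, 6 crossings.
Both give the same β = s1 s1 s2^-1 s1 s2^-1 s2^-1 on 3 strands, so one state sum suffices:
Braid: s1 s1 s2^-1 s1 s2^-1 s2^-1 on 3 strands, 6 crossings.
Writhe w = (#positive) - (#negative) = 3 - 3 = 0.
Computing the Kauffman bracket via state sum. There are 2^6 = 64 states.
For each crossing: s=0 is the vertical smoothing, s=1 horizontal. Crossing k contributes A^(sign_k * (1 - 2*s_k)); loop factor d = -A^2 - A^-2.
Tabulate the states by total A-exponent and number of loops L (A-exp: L × count):
  A^6: L=4 ×1
  A^4: L=3 ×6
  A^2: L=2 ×14, L=4 ×1
  A^0: L=1 ×13, L=3 ×7
  A^-2: L=2 ×14, L=4 ×1
  A^-4: L=3 ×6
  A^-6: L=4 ×1
Each group contributes A^e * Σ count * d^(L-1):
Powers of d = -A^2 - A^-2: d^2 = A^4 + 2 + A^-4; d^3 = -A^6 - 3*A^2 - 3*A^-2 - A^-6.
  A^6 * (d^3) = -A^12 - 3*A^8 - 3*A^4 - 1
  A^4 * (6*d^2) = 6*A^8 + 12*A^4 + 6
  A^2 * (14*d + d^3) = -A^8 - 17*A^4 - 17 - A^-4
  A^0 * (13 + 7*d^2) = 7*A^4 + 27 + 7*A^-4
  A^-2 * (14*d + d^3) = -A^4 - 17 - 17*A^-4 - A^-8
  A^-4 * (6*d^2) = 6 + 12*A^-4 + 6*A^-8
  A^-6 * (d^3) = -1 - 3*A^-4 - 3*A^-8 - A^-12
Summing the groups: <K> = -A^12 + 2*A^8 - 2*A^4 + 3 - 2*A^-4 + 2*A^-8 - A^-12
Normalise by the writhe: (-A^3)^(-w) = (-A^3)^(0) = 1, so f(A) = 1 * <K> = -A^12 + 2*A^8 - 2*A^4 + 3 - 2*A^-4 + 2*A^-8 - A^-12.
Substitute A = t^(-1/4), i.e. A^e → t^(-e/4): V(t) = -t^3 + 2*t^2 - 2*t + 3 - 2*t^-1 + 2*t^-2 - t^-3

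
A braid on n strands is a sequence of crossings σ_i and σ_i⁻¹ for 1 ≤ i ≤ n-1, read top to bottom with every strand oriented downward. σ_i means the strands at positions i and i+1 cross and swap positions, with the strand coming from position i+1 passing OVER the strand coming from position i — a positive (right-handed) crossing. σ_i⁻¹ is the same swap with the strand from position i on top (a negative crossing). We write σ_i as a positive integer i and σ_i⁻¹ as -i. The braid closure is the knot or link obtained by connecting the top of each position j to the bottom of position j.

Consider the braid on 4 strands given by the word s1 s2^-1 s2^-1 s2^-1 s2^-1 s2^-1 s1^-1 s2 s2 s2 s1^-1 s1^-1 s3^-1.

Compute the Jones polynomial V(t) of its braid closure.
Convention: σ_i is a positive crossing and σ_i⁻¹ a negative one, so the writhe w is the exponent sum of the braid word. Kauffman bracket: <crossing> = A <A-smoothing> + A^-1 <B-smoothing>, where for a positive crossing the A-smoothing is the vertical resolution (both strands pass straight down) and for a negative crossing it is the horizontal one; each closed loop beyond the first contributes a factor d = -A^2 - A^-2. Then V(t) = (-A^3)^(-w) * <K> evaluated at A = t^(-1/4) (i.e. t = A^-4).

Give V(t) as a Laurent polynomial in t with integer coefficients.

The presented braid s1 s2^-1 s2^-1 s2^-1 s2^-1 s2^-1 s1^-1 s2 s2 s2 s1^-1 s1^-1 s3^-1 on 4 strands reduces by inverse Markov moves (closure unchanged at each step):
  Destabilize: the word has the form β·s3^-1 where s3^-1 occurs only as the final letter (β ∈ B_3); drop it and the last strand → 3 strands.
  Deconjugate: the word is γ·β·γ⁻¹ with γ = s1 (prefix) and γ⁻¹ = s1^-1 (suffix); strip both.
Reduced to β = s2^-1 s2^-1 s2^-1 s2^-1 s2^-1 s1^-1 s2 s2 s2 s1^-1 on 3 strands, 10 crossings.
Compute on β:
Braid: s2^-1 s2^-1 s2^-1 s2^-1 s2^-1 s1^-1 s2 s2 s2 s1^-1 on 3 strands, 10 crossings.
Writhe w = (#positive) - (#negative) = 3 - 7 = -4.
Enumerate smoothing states for the bracket polynomial. There are 2^10 = 1024 states.
Smooth each crossing (0=||, 1=⌣⌢); contribution A^(Σ sign_k(1-2s_k)) * d^(L-1).
Tabulate the states by total A-exponent and number of loops L (A-exp: L × count):
  A^10: L=6 ×1
  A^8: L=5 ×10
  A^6: L=4 ×35, L=6 ×10
  A^4: L=3 ×60, L=5 ×50, L=7 ×10
  A^2: L=2 ×55, L=4 ×100, L=6 ×50, L=8 ×5
  A^0: L=1 ×25, L=3 ×101, L=5 ×100, L=7 ×25, L=9 ×1
  A^-2: L=2 ×55, L=4 ×100, L=6 ×50, L=8 ×5
  A^-4: L=1 ×6, L=3 ×54, L=5 ×50, L=7 ×10
  A^-6: L=2 ×9, L=4 ×26, L=6 ×10
  A^-8: L=3 ×5, L=5 ×5
  A^-10: L=4 ×1
Each group contributes A^e * Σ count * d^(L-1):
Powers of d = -A^2 - A^-2: d^2 = A^4 + 2 + A^-4; d^3 = -A^6 - 3*A^2 - 3*A^-2 - A^-6; d^4 = A^8 + 4*A^4 + 6 + 4*A^-4 + A^-8; d^5 = -A^10 - 5*A^6 - 10*A^2 - 10*A^-2 - 5*A^-6 - A^-10; d^6 = A^12 + 6*A^8 + 15*A^4 + 20 + 15*A^-4 + 6*A^-8 + A^-12; d^7 = -A^14 - 7*A^10 - 21*A^6 - 35*A^2 - 35*A^-2 - 21*A^-6 - 7*A^-10 - A^-14; d^8 = A^16 + 8*A^12 + 28*A^8 + 56*A^4 + 70 + 56*A^-4 + 28*A^-8 + 8*A^-12 + A^-16.
  A^10 * (d^5) = -A^20 - 5*A^16 - 10*A^12 - 10*A^8 - 5*A^4 - 1
  A^8 * (10*d^4) = 10*A^16 + 40*A^12 + 60*A^8 + 40*A^4 + 10
  A^6 * (35*d^3 + 10*d^5) = -10*A^16 - 85*A^12 - 205*A^8 - 205*A^4 - 85 - 10*A^-4
  A^4 * (60*d^2 + 50*d^4 + 10*d^6) = 10*A^16 + 110*A^12 + 410*A^8 + 620*A^4 + 410 + 110*A^-4 + 10*A^-8
  A^2 * (55*d + 100*d^3 + 50*d^5 + 5*d^7) = -5*A^16 - 85*A^12 - 455*A^8 - 1030*A^4 - 1030 - 455*A^-4 - 85*A^-8 - 5*A^-12
  A^0 * (25 + 101*d^2 + 100*d^4 + 25*d^6 + d^8) = A^16 + 33*A^12 + 278*A^8 + 932*A^4 + 1397 + 932*A^-4 + 278*A^-8 + 33*A^-12 + A^-16
  A^-2 * (55*d + 100*d^3 + 50*d^5 + 5*d^7) = -5*A^12 - 85*A^8 - 455*A^4 - 1030 - 1030*A^-4 - 455*A^-8 - 85*A^-12 - 5*A^-16
  A^-4 * (6 + 54*d^2 + 50*d^4 + 10*d^6) = 10*A^8 + 110*A^4 + 404 + 614*A^-4 + 404*A^-8 + 110*A^-12 + 10*A^-16
  A^-6 * (9*d + 26*d^3 + 10*d^5) = -10*A^4 - 76 - 187*A^-4 - 187*A^-8 - 76*A^-12 - 10*A^-16
  A^-8 * (5*d^2 + 5*d^4) = 5 + 25*A^-4 + 40*A^-8 + 25*A^-12 + 5*A^-16
  A^-10 * (d^3) = -A^-4 - 3*A^-8 - 3*A^-12 - A^-16
Summing the groups: <K> = -A^20 + A^16 - 2*A^12 + 3*A^8 - 3*A^4 + 4 - 2*A^-4 + 2*A^-8 - A^-12
Normalise by the writhe: (-A^3)^(-w) = (-A^3)^(4) = A^12, so f(A) = A^12 * <K> = -A^32 + A^28 - 2*A^24 + 3*A^20 - 3*A^16 + 4*A^12 - 2*A^8 + 2*A^4 - 1.
Substitute A = t^(-1/4), i.e. A^e → t^(-e/4): V(t) = -1 + 2*t^-1 - 2*t^-2 + 4*t^-3 - 3*t^-4 + 3*t^-5 - 2*t^-6 + t^-7 - t^-8

Answer: -1 + 2*t^-1 - 2*t^-2 + 4*t^-3 - 3*t^-4 + 3*t^-5 - 2*t^-6 + t^-7 - t^-8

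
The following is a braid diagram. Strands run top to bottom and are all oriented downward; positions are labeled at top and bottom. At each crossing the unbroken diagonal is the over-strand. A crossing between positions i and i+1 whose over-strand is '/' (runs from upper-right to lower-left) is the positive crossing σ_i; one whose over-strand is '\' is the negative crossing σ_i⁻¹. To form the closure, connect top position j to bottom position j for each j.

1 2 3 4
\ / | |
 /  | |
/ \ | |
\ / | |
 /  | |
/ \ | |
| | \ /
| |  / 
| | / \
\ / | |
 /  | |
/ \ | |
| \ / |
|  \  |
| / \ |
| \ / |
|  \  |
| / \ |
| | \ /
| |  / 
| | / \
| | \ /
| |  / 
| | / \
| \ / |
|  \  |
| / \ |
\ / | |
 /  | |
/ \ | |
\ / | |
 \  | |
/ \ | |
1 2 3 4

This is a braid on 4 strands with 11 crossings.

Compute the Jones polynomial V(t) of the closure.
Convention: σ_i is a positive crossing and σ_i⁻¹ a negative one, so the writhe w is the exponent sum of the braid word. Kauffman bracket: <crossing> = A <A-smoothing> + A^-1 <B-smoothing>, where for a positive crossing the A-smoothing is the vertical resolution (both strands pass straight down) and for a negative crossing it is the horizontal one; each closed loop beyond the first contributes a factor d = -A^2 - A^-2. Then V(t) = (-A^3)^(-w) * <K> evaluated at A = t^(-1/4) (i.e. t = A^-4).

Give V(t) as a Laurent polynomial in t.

Reading the diagram top to bottom ('/'-over between positions i,i+1 = s_i, '\'-over = s_i^-1): braid word = s1 s1 s3 s1 s2^-1 s2^-1 s3 s3 s2^-1 s1 s1^-1.
The presented braid s1 s1 s3 s1 s2^-1 s2^-1 s3 s3 s2^-1 s1 s1^-1 on 4 strands reduces by inverse Markov moves (closure unchanged at each step):
  Deconjugate: the word is γ·β·γ⁻¹ with γ = s1 (prefix) and γ⁻¹ = s1^-1 (suffix); strip both.
Reduced to β = s1 s3 s1 s2^-1 s2^-1 s3 s3 s2^-1 s1 on 4 strands, 9 crossings.
Compute on β:
Braid: s1 s3 s1 s2^-1 s2^-1 s3 s3 s2^-1 s1 on 4 strands, 9 crossings.
Writhe w = (#positive) - (#negative) = 6 - 3 = 3.
State-sum expansion of <K>. There are 2^9 = 512 states.
Smooth each crossing (0=||, 1=⌣⌢); contribution A^(Σ sign_k(1-2s_k)) * d^(L-1).
Tabulate the states by total A-exponent and number of loops L (A-exp: L × count):
  A^9: L=5 ×1
  A^7: L=4 ×9
  A^5: L=3 ×32, L=5 ×4
  A^3: L=2 ×55, L=4 ×28, L=6 ×1
  A^1: L=1 ×39, L=3 ×77, L=5 ×10
  A^-1: L=2 ×81, L=4 ×44, L=6 ×1
  A^-3: L=3 ×73, L=5 ×11
  A^-5: L=4 ×35, L=6 ×1
  A^-7: L=5 ×9
  A^-9: L=6 ×1
Each group contributes A^e * Σ count * d^(L-1):
Powers of d = -A^2 - A^-2: d^2 = A^4 + 2 + A^-4; d^3 = -A^6 - 3*A^2 - 3*A^-2 - A^-6; d^4 = A^8 + 4*A^4 + 6 + 4*A^-4 + A^-8; d^5 = -A^10 - 5*A^6 - 10*A^2 - 10*A^-2 - 5*A^-6 - A^-10.
  A^9 * (d^4) = A^17 + 4*A^13 + 6*A^9 + 4*A^5 + A
  A^7 * (9*d^3) = -9*A^13 - 27*A^9 - 27*A^5 - 9*A
  A^5 * (32*d^2 + 4*d^4) = 4*A^13 + 48*A^9 + 88*A^5 + 48*A + 4*A^-3
  A^3 * (55*d + 28*d^3 + d^5) = -A^13 - 33*A^9 - 149*A^5 - 149*A - 33*A^-3 - A^-7
  A^1 * (39 + 77*d^2 + 10*d^4) = 10*A^9 + 117*A^5 + 253*A + 117*A^-3 + 10*A^-7
  A^-1 * (81*d + 44*d^3 + d^5) = -A^9 - 49*A^5 - 223*A - 223*A^-3 - 49*A^-7 - A^-11
  A^-3 * (73*d^2 + 11*d^4) = 11*A^5 + 117*A + 212*A^-3 + 117*A^-7 + 11*A^-11
  A^-5 * (35*d^3 + d^5) = -A^5 - 40*A - 115*A^-3 - 115*A^-7 - 40*A^-11 - A^-15
  A^-7 * (9*d^4) = 9*A + 36*A^-3 + 54*A^-7 + 36*A^-11 + 9*A^-15
  A^-9 * (d^5) = -A - 5*A^-3 - 10*A^-7 - 10*A^-11 - 5*A^-15 - A^-19
Summing the groups: <K> = A^17 - 2*A^13 + 3*A^9 - 6*A^5 + 6*A - 7*A^-3 + 6*A^-7 - 4*A^-11 + 3*A^-15 - A^-19
Normalise by the writhe: (-A^3)^(-w) = (-A^3)^(-3) = -A^-9, so f(A) = -A^-9 * <K> = -A^8 + 2*A^4 - 3 + 6*A^-4 - 6*A^-8 + 7*A^-12 - 6*A^-16 + 4*A^-20 - 3*A^-24 + A^-28.
Substitute A = t^(-1/4), i.e. A^e → t^(-e/4): V(t) = t^7 - 3*t^6 + 4*t^5 - 6*t^4 + 7*t^3 - 6*t^2 + 6*t - 3 + 2*t^-1 - t^-2

Answer: t^7 - 3*t^6 + 4*t^5 - 6*t^4 + 7*t^3 - 6*t^2 + 6*t - 3 + 2*t^-1 - t^-2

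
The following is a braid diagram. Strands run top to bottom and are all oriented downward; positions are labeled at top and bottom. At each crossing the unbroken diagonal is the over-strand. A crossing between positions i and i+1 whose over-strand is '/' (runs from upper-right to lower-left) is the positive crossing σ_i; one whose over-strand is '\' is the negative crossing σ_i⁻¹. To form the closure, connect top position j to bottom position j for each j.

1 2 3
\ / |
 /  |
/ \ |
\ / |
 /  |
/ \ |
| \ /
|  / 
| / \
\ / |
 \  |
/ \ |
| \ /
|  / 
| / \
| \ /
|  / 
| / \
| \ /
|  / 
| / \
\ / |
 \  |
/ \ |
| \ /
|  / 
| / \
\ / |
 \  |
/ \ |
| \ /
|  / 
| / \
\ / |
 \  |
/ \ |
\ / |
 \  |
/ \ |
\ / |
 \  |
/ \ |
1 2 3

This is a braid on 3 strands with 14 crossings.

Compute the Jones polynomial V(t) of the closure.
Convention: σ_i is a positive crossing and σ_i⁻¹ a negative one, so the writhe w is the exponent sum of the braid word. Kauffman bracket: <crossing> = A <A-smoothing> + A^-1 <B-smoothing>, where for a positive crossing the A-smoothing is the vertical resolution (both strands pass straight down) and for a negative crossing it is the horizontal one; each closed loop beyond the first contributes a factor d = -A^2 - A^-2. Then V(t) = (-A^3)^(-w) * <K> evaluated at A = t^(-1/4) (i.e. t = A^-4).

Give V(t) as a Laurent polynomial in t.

Reading the diagram top to bottom ('/'-over between positions i,i+1 = s_i, '\'-over = s_i^-1): braid word = s1 s1 s2 s1^-1 s2 s2 s2 s1^-1 s2 s1^-1 s2 s1^-1 s1^-1 s1^-1.
The presented braid s1 s1 s2 s1^-1 s2 s2 s2 s1^-1 s2 s1^-1 s2 s1^-1 s1^-1 s1^-1 on 3 strands reduces by inverse Markov moves (closure unchanged at each step):
  Deconjugate: the word is γ·β·γ⁻¹ with γ = s1 s1 (prefix) and γ⁻¹ = s1^-1 s1^-1 (suffix); strip both.
Reduced to β = s2 s1^-1 s2 s2 s2 s1^-1 s2 s1^-1 s2 s1^-1 on 3 strands, 10 crossings.
Compute on β:
Braid: s2 s1^-1 s2 s2 s2 s1^-1 s2 s1^-1 s2 s1^-1 on 3 strands, 10 crossings.
Writhe w = (#positive) - (#negative) = 6 - 4 = 2.
Computing the Kauffman bracket via state sum. There are 2^10 = 1024 states.
For each crossing: s=0 is the vertical smoothing, s=1 horizontal. Crossing k contributes A^(sign_k * (1 - 2*s_k)); loop factor d = -A^2 - A^-2.
Tabulate the states by total A-exponent and number of loops L (A-exp: L × count):
  A^10: L=5 ×1
  A^8: L=4 ×10
  A^6: L=3 ×42, L=5 ×3
  A^4: L=2 ×90, L=4 ×29, L=6 ×1
  A^2: L=1 ×87, L=3 ×110, L=5 ×13
  A^0: L=2 ×179, L=4 ×71, L=6 ×2
  A^-2: L=3 ×187, L=5 ×23
  A^-4: L=4 ×117, L=6 ×3
  A^-6: L=5 ×45
  A^-8: L=6 ×10
  A^-10: L=7 ×1
Each group contributes A^e * Σ count * d^(L-1):
Powers of d = -A^2 - A^-2: d^2 = A^4 + 2 + A^-4; d^3 = -A^6 - 3*A^2 - 3*A^-2 - A^-6; d^4 = A^8 + 4*A^4 + 6 + 4*A^-4 + A^-8; d^5 = -A^10 - 5*A^6 - 10*A^2 - 10*A^-2 - 5*A^-6 - A^-10; d^6 = A^12 + 6*A^8 + 15*A^4 + 20 + 15*A^-4 + 6*A^-8 + A^-12.
  A^10 * (d^4) = A^18 + 4*A^14 + 6*A^10 + 4*A^6 + A^2
  A^8 * (10*d^3) = -10*A^14 - 30*A^10 - 30*A^6 - 10*A^2
  A^6 * (42*d^2 + 3*d^4) = 3*A^14 + 54*A^10 + 102*A^6 + 54*A^2 + 3*A^-2
  A^4 * (90*d + 29*d^3 + d^5) = -A^14 - 34*A^10 - 187*A^6 - 187*A^2 - 34*A^-2 - A^-6
  A^2 * (87 + 110*d^2 + 13*d^4) = 13*A^10 + 162*A^6 + 385*A^2 + 162*A^-2 + 13*A^-6
  A^0 * (179*d + 71*d^3 + 2*d^5) = -2*A^10 - 81*A^6 - 412*A^2 - 412*A^-2 - 81*A^-6 - 2*A^-10
  A^-2 * (187*d^2 + 23*d^4) = 23*A^6 + 279*A^2 + 512*A^-2 + 279*A^-6 + 23*A^-10
  A^-4 * (117*d^3 + 3*d^5) = -3*A^6 - 132*A^2 - 381*A^-2 - 381*A^-6 - 132*A^-10 - 3*A^-14
  A^-6 * (45*d^4) = 45*A^2 + 180*A^-2 + 270*A^-6 + 180*A^-10 + 45*A^-14
  A^-8 * (10*d^5) = -10*A^2 - 50*A^-2 - 100*A^-6 - 100*A^-10 - 50*A^-14 - 10*A^-18
  A^-10 * (d^6) = A^2 + 6*A^-2 + 15*A^-6 + 20*A^-10 + 15*A^-14 + 6*A^-18 + A^-22
Summing the groups: <K> = A^18 - 4*A^14 + 7*A^10 - 10*A^6 + 14*A^2 - 14*A^-2 + 14*A^-6 - 11*A^-10 + 7*A^-14 - 4*A^-18 + A^-22
Normalise by the writhe: (-A^3)^(-w) = (-A^3)^(-2) = A^-6, so f(A) = A^-6 * <K> = A^12 - 4*A^8 + 7*A^4 - 10 + 14*A^-4 - 14*A^-8 + 14*A^-12 - 11*A^-16 + 7*A^-20 - 4*A^-24 + A^-28.
Substitute A = t^(-1/4), i.e. A^e → t^(-e/4): V(t) = t^7 - 4*t^6 + 7*t^5 - 11*t^4 + 14*t^3 - 14*t^2 + 14*t - 10 + 7*t^-1 - 4*t^-2 + t^-3

Answer: t^7 - 4*t^6 + 7*t^5 - 11*t^4 + 14*t^3 - 14*t^2 + 14*t - 10 + 7*t^-1 - 4*t^-2 + t^-3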